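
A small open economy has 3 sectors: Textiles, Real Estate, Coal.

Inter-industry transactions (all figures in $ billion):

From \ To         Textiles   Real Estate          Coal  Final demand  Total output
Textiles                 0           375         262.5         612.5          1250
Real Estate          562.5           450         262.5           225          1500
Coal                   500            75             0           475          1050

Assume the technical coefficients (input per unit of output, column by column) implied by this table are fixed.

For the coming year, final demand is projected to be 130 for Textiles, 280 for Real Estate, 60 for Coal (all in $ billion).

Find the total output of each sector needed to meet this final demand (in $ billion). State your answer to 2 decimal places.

Technical coefficients a_ij = z_ij / X_j:
  a_11 = 0/1250 = 0.00, a_21 = 562.5/1250 = 0.45, a_31 = 500/1250 = 0.40
  a_12 = 375/1500 = 0.25, a_22 = 450/1500 = 0.30, a_32 = 75/1500 = 0.05
  a_13 = 262.5/1050 = 0.25, a_23 = 262.5/1050 = 0.25, a_33 = 0/1050 = 0.00
I − A =
  [   1.00    -0.25    -0.25]
  [  -0.45     0.70    -0.25]
  [  -0.40    -0.05     1.00]
Cofactors of I−A, C_ij = (−1)^(i+j)·(minor ij) (rows/columns in the sector order above):
  C_11 = (0.70)(1.00) − (-0.25)(-0.05) = 0.6875
  C_12 = −[(-0.45)(1.00) − (-0.25)(-0.40)] = 0.5500
  C_13 = (-0.45)(-0.05) − (0.70)(-0.40) = 0.3025
  C_21 = −[(-0.25)(1.00) − (-0.25)(-0.05)] = 0.2625
  C_22 = (1.00)(1.00) − (-0.25)(-0.40) = 0.9000
  C_23 = −[(1.00)(-0.05) − (-0.25)(-0.40)] = 0.1500
  C_31 = (-0.25)(-0.25) − (-0.25)(0.70) = 0.2375
  C_32 = −[(1.00)(-0.25) − (-0.25)(-0.45)] = 0.3625
  C_33 = (1.00)(0.70) − (-0.25)(-0.45) = 0.5875
det(I−A) = Σ_j (I−A)_1j·C_1j = (1.00)(0.6875) + (-0.25)(0.5500) + (-0.25)(0.3025) = 0.474375
adj(I−A) = Cᵀ =
  [ 0.6875   0.2625   0.2375]
  [ 0.5500   0.9000   0.3625]
  [ 0.3025   0.1500   0.5875]
(I − A)⁻¹ = adj(I−A) / det(I−A) ≈
  [   1.4493     0.5534     0.5007]
  [   1.1594     1.8972     0.7642]
  [   0.6377     0.3162     1.2385]
x = (I − A)⁻¹ d = adj(I−A)·d / det(I−A), with det(I−A) = 0.474375:
  x_1 = (0.6875·130 + 0.2625·280 + 0.2375·60) / 0.474375 = 177.125 / 0.474375 ≈ 373.39
  x_2 = (0.5500·130 + 0.9000·280 + 0.3625·60) / 0.474375 = 345.25 / 0.474375 ≈ 727.80
  x_3 = (0.3025·130 + 0.1500·280 + 0.5875·60) / 0.474375 = 116.575 / 0.474375 ≈ 245.74

x_1 = 373.39, x_2 = 727.80, x_3 = 245.74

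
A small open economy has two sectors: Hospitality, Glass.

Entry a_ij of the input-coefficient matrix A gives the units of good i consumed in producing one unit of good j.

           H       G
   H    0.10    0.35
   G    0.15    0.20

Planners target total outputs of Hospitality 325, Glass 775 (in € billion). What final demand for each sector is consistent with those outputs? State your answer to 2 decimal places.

I − A =
  [   0.90    -0.35]
  [  -0.15     0.80]
d = (I − A) x:
  d_H = (+0.90)·325 + (-0.35)·775 = 21.25
  d_G = (-0.15)·325 + (+0.80)·775 = 571.25

d_H = 21.25, d_G = 571.25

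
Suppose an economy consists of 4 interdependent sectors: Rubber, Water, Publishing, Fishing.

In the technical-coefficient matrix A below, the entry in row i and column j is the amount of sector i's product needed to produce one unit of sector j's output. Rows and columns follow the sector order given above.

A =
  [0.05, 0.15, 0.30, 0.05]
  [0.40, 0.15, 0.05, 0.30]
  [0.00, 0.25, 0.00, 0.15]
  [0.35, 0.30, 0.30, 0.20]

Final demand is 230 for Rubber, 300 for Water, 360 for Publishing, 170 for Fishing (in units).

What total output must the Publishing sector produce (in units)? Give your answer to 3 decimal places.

x_P = 877.181

I − A =
  [   0.95    -0.15    -0.30    -0.05]
  [  -0.40     0.85    -0.05    -0.30]
  [   0.00    -0.25     1.00    -0.15]
  [  -0.35    -0.30    -0.30     0.80]
Compute the cofactors C_ij = (−1)^(i+j)·(3×3 minor ij) of I−A; the adjugate is their transpose:
adj(I−A) = Cᵀ =
  [ 0.517000   0.205500   0.210000   0.148750]
  [ 0.409625   0.684000   0.256125   0.330125]
  [ 0.168875   0.236250   0.475875   0.188375]
  [ 0.443125   0.435000   0.366375   0.705625]
det(I−A) = Σ_j (I−A)_1j·C_1j = (0.95)(0.517000) + (-0.15)(0.409625) + (-0.30)(0.168875) + (-0.05)(0.443125) = 0.3568875
(I − A)⁻¹ = adj(I−A) / det(I−A) ≈
  [   1.4486     0.5758     0.5884     0.4168]
  [   1.1478     1.9166     0.7177     0.9250]
  [   0.4732     0.6620     1.3334     0.5278]
  [   1.2416     1.2189     1.0266     1.9772]
x = (I − A)⁻¹ d = adj(I−A)·d / det(I−A), with det(I−A) = 0.3568875:
  x_R = (0.517000·230 + 0.205500·300 + 0.210000·360 + 0.148750·170) / 0.3568875 = 281.4475 / 0.3568875 ≈ 788.617
  x_W = (0.409625·230 + 0.684000·300 + 0.256125·360 + 0.330125·170) / 0.3568875 = 447.74 / 0.3568875 ≈ 1254.569
  x_P = (0.168875·230 + 0.236250·300 + 0.475875·360 + 0.188375·170) / 0.3568875 = 313.055 / 0.3568875 ≈ 877.181
  x_F = (0.443125·230 + 0.435000·300 + 0.366375·360 + 0.705625·170) / 0.3568875 = 484.27 / 0.3568875 ≈ 1356.926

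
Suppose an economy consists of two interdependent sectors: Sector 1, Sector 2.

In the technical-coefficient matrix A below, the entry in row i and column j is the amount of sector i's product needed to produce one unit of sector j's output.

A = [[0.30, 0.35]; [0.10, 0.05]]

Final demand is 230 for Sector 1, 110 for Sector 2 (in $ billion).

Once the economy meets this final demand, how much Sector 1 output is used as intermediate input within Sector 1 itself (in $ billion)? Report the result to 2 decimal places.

I − A =
  [   0.70    -0.35]
  [  -0.10     0.95]
det(I−A) = (0.70)(0.95) − (-0.35)(-0.10) = 0.6300
adj(I−A) = [[0.95, 0.35], [0.10, 0.70]]
(I − A)⁻¹ = adj(I−A) / det(I−A) ≈
  [   1.5079     0.5556]
  [   0.1587     1.1111]
First solve x = (I − A)⁻¹ d = adj(I−A)·d / det(I−A); in particular x_1 = (0.95·230 + 0.35·110) / 0.6300 = 257.00 / 0.6300 ≈ 407.9365.
Intermediate flow from 1 to 1: z_11 = a_11 · x_1 = 0.30 × 257.00 / 0.6300 = 77.10 / 0.6300 ≈ 122.38.

z_11 = 122.38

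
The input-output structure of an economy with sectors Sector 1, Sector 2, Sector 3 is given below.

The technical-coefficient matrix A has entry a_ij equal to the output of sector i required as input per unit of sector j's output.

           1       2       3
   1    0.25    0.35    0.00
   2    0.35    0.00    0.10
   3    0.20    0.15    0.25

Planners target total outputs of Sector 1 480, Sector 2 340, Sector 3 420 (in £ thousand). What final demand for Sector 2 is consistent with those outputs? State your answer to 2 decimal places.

I − A =
  [   0.75    -0.35     0.00]
  [  -0.35     1.00    -0.10]
  [  -0.20    -0.15     0.75]
d = (I − A) x:
  d_1 = (+0.75)·480 + (-0.35)·340 + (+0.00)·420 = 241.00
  d_2 = (-0.35)·480 + (+1.00)·340 + (-0.10)·420 = 130.00
  d_3 = (-0.20)·480 + (-0.15)·340 + (+0.75)·420 = 168.00

d_2 = 130.00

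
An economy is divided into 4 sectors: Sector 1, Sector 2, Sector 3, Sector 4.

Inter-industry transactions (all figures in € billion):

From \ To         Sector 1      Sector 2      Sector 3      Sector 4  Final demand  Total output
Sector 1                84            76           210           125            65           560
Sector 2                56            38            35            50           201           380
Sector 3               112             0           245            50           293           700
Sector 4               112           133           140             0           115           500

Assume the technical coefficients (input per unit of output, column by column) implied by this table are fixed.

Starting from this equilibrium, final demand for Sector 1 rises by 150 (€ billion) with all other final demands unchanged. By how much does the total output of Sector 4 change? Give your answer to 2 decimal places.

Technical coefficients a_ij = z_ij / X_j:
  a_11 = 84/560 = 0.15, a_21 = 56/560 = 0.10, a_31 = 112/560 = 0.20, a_41 = 112/560 = 0.20
  a_12 = 76/380 = 0.20, a_22 = 38/380 = 0.10, a_32 = 0/380 = 0.00, a_42 = 133/380 = 0.35
  a_13 = 210/700 = 0.30, a_23 = 35/700 = 0.05, a_33 = 245/700 = 0.35, a_43 = 140/700 = 0.20
  a_14 = 125/500 = 0.25, a_24 = 50/500 = 0.10, a_34 = 50/500 = 0.10, a_44 = 0/500 = 0.00
I − A =
  [   0.85    -0.20    -0.30    -0.25]
  [  -0.10     0.90    -0.05    -0.10]
  [  -0.20     0.00     0.65    -0.10]
  [  -0.20    -0.35    -0.20     1.00]
Compute the cofactors C_ij = (−1)^(i+j)·(3×3 minor ij) of I−A; the adjugate is their transpose:
adj(I−A) = Cᵀ =
  [ 0.542500   0.193375   0.322875   0.187250]
  [ 0.091000   0.427000   0.098000   0.075250]
  [ 0.194500   0.091250   0.657500   0.123500]
  [ 0.179250   0.206375   0.230375   0.428250]
det(I−A) = Σ_j (I−A)_1j·C_1j = (0.85)(0.542500) + (-0.20)(0.091000) + (-0.30)(0.194500) + (-0.25)(0.179250) = 0.3397625
(I − A)⁻¹ = adj(I−A) / det(I−A) ≈
  [   1.5967     0.5691     0.9503     0.5511]
  [   0.2678     1.2568     0.2884     0.2215]
  [   0.5725     0.2686     1.9352     0.3635]
  [   0.5276     0.6074     0.6780     1.2604]
Δx = (I − A)⁻¹ Δd with Δd having +150 in the Sector 1 component and 0 elsewhere.
So Δx_4 = L_41 · (+150), where L_41 = adj(I−A)_41 / det(I−A) = 0.179250 / 0.3397625.
Δx_4 = 0.179250 × (+150) / 0.3397625 = 26.8875 / 0.3397625 ≈ 79.14.

Δx_4 = 79.14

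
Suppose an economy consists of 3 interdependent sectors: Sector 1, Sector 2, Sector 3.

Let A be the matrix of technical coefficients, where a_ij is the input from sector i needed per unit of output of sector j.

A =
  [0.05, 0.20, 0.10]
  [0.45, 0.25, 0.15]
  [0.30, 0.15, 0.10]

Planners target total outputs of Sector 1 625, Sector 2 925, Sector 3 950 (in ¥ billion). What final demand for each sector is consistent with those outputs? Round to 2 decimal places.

I − A =
  [   0.95    -0.20    -0.10]
  [  -0.45     0.75    -0.15]
  [  -0.30    -0.15     0.90]
d = (I − A) x:
  d_1 = (+0.95)·625 + (-0.20)·925 + (-0.10)·950 = 313.75
  d_2 = (-0.45)·625 + (+0.75)·925 + (-0.15)·950 = 270.00
  d_3 = (-0.30)·625 + (-0.15)·925 + (+0.90)·950 = 528.75

d_1 = 313.75, d_2 = 270.00, d_3 = 528.75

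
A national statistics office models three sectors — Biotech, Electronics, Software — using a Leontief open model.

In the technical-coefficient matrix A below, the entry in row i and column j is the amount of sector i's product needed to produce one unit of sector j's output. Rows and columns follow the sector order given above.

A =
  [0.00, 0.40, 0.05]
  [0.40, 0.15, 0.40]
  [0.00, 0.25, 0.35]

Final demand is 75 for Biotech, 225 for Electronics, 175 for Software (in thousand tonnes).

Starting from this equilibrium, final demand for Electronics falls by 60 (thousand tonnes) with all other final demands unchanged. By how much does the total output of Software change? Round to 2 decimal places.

I − A =
  [   1.00    -0.40    -0.05]
  [  -0.40     0.85    -0.40]
  [   0.00    -0.25     0.65]
Cofactors of I−A, C_ij = (−1)^(i+j)·(minor ij) (rows/columns in the sector order above):
  C_11 = (0.85)(0.65) − (-0.40)(-0.25) = 0.4525
  C_12 = −[(-0.40)(0.65) − (-0.40)(0.00)] = 0.2600
  C_13 = (-0.40)(-0.25) − (0.85)(0.00) = 0.1000
  C_21 = −[(-0.40)(0.65) − (-0.05)(-0.25)] = 0.2725
  C_22 = (1.00)(0.65) − (-0.05)(0.00) = 0.6500
  C_23 = −[(1.00)(-0.25) − (-0.40)(0.00)] = 0.2500
  C_31 = (-0.40)(-0.40) − (-0.05)(0.85) = 0.2025
  C_32 = −[(1.00)(-0.40) − (-0.05)(-0.40)] = 0.4200
  C_33 = (1.00)(0.85) − (-0.40)(-0.40) = 0.6900
det(I−A) = Σ_j (I−A)_1j·C_1j = (1.00)(0.4525) + (-0.40)(0.2600) + (-0.05)(0.1000) = 0.3435
adj(I−A) = Cᵀ =
  [ 0.4525   0.2725   0.2025]
  [ 0.2600   0.6500   0.4200]
  [ 0.1000   0.2500   0.6900]
(I − A)⁻¹ = adj(I−A) / det(I−A) ≈
  [   1.3173     0.7933     0.5895]
  [   0.7569     1.8923     1.2227]
  [   0.2911     0.7278     2.0087]
Δx = (I − A)⁻¹ Δd with Δd having -60 in the Electronics component and 0 elsewhere.
So Δx_3 = L_32 · (-60), where L_32 = adj(I−A)_32 / det(I−A) = 0.2500 / 0.3435.
Δx_3 = 0.2500 × (-60) / 0.3435 = -15.00 / 0.3435 ≈ -43.67.

Δx_3 = -43.67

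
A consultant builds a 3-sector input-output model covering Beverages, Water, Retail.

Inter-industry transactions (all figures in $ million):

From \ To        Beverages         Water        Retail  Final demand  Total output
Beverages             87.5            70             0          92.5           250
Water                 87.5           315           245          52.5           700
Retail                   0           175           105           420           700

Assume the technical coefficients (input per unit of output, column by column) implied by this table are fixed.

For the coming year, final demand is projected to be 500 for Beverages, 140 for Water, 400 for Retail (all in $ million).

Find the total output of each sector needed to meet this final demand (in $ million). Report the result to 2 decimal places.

x_B = 993.79, x_W = 1459.61, x_R = 899.88

Technical coefficients a_ij = z_ij / X_j:
  a_BB = 87.5/250 = 0.35, a_WB = 87.5/250 = 0.35, a_RB = 0/250 = 0.00
  a_BW = 70/700 = 0.10, a_WW = 315/700 = 0.45, a_RW = 175/700 = 0.25
  a_BR = 0/700 = 0.00, a_WR = 245/700 = 0.35, a_RR = 105/700 = 0.15
I − A =
  [   0.65    -0.10     0.00]
  [  -0.35     0.55    -0.35]
  [   0.00    -0.25     0.85]
Cofactors of I−A, C_ij = (−1)^(i+j)·(minor ij) (rows/columns in the sector order above):
  C_11 = (0.55)(0.85) − (-0.35)(-0.25) = 0.3800
  C_12 = −[(-0.35)(0.85) − (-0.35)(0.00)] = 0.2975
  C_13 = (-0.35)(-0.25) − (0.55)(0.00) = 0.0875
  C_21 = −[(-0.10)(0.85) − (0.00)(-0.25)] = 0.0850
  C_22 = (0.65)(0.85) − (0.00)(0.00) = 0.5525
  C_23 = −[(0.65)(-0.25) − (-0.10)(0.00)] = 0.1625
  C_31 = (-0.10)(-0.35) − (0.00)(0.55) = 0.0350
  C_32 = −[(0.65)(-0.35) − (0.00)(-0.35)] = 0.2275
  C_33 = (0.65)(0.55) − (-0.10)(-0.35) = 0.3225
det(I−A) = Σ_j (I−A)_1j·C_1j = (0.65)(0.3800) + (-0.10)(0.2975) + (0.00)(0.0875) = 0.21725
adj(I−A) = Cᵀ =
  [ 0.3800   0.0850   0.0350]
  [ 0.2975   0.5525   0.2275]
  [ 0.0875   0.1625   0.3225]
(I − A)⁻¹ = adj(I−A) / det(I−A) ≈
  [   1.7491     0.3913     0.1611]
  [   1.3694     2.5432     1.0472]
  [   0.4028     0.7480     1.4845]
x = (I − A)⁻¹ d = adj(I−A)·d / det(I−A), with det(I−A) = 0.21725:
  x_B = (0.3800·500 + 0.0850·140 + 0.0350·400) / 0.21725 = 215.90 / 0.21725 ≈ 993.79
  x_W = (0.2975·500 + 0.5525·140 + 0.2275·400) / 0.21725 = 317.10 / 0.21725 ≈ 1459.61
  x_R = (0.0875·500 + 0.1625·140 + 0.3225·400) / 0.21725 = 195.50 / 0.21725 ≈ 899.88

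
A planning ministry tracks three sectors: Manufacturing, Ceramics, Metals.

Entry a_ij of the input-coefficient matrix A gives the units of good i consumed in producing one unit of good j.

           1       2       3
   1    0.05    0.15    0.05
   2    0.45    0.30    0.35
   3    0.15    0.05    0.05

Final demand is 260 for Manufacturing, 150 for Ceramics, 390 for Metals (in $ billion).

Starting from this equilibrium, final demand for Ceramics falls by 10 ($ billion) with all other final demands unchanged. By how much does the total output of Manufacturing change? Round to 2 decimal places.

Δx_1 = -2.70

I − A =
  [   0.95    -0.15    -0.05]
  [  -0.45     0.70    -0.35]
  [  -0.15    -0.05     0.95]
Cofactors of I−A, C_ij = (−1)^(i+j)·(minor ij) (rows/columns in the sector order above):
  C_11 = (0.70)(0.95) − (-0.35)(-0.05) = 0.6475
  C_12 = −[(-0.45)(0.95) − (-0.35)(-0.15)] = 0.4800
  C_13 = (-0.45)(-0.05) − (0.70)(-0.15) = 0.1275
  C_21 = −[(-0.15)(0.95) − (-0.05)(-0.05)] = 0.1450
  C_22 = (0.95)(0.95) − (-0.05)(-0.15) = 0.8950
  C_23 = −[(0.95)(-0.05) − (-0.15)(-0.15)] = 0.0700
  C_31 = (-0.15)(-0.35) − (-0.05)(0.70) = 0.0875
  C_32 = −[(0.95)(-0.35) − (-0.05)(-0.45)] = 0.3550
  C_33 = (0.95)(0.70) − (-0.15)(-0.45) = 0.5975
det(I−A) = Σ_j (I−A)_1j·C_1j = (0.95)(0.6475) + (-0.15)(0.4800) + (-0.05)(0.1275) = 0.53675
adj(I−A) = Cᵀ =
  [ 0.6475   0.1450   0.0875]
  [ 0.4800   0.8950   0.3550]
  [ 0.1275   0.0700   0.5975]
(I − A)⁻¹ = adj(I−A) / det(I−A) ≈
  [   1.2063     0.2701     0.1630]
  [   0.8943     1.6674     0.6614]
  [   0.2375     0.1304     1.1132]
Δx = (I − A)⁻¹ Δd with Δd having -10 in the Ceramics component and 0 elsewhere.
So Δx_1 = L_12 · (-10), where L_12 = adj(I−A)_12 / det(I−A) = 0.1450 / 0.53675.
Δx_1 = 0.1450 × (-10) / 0.53675 = -1.45 / 0.53675 ≈ -2.70.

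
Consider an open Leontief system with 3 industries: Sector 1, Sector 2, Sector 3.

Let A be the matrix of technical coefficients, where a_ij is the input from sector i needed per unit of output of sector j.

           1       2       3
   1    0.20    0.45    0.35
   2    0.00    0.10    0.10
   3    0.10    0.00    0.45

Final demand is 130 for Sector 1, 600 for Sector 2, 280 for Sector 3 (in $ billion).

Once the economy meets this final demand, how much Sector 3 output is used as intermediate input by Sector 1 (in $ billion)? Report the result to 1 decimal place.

I − A =
  [   0.80    -0.45    -0.35]
  [   0.00     0.90    -0.10]
  [  -0.10     0.00     0.55]
Cofactors of I−A, C_ij = (−1)^(i+j)·(minor ij) (rows/columns in the sector order above):
  C_11 = (0.90)(0.55) − (-0.10)(0.00) = 0.4950
  C_12 = −[(0.00)(0.55) − (-0.10)(-0.10)] = 0.0100
  C_13 = (0.00)(0.00) − (0.90)(-0.10) = 0.0900
  C_21 = −[(-0.45)(0.55) − (-0.35)(0.00)] = 0.2475
  C_22 = (0.80)(0.55) − (-0.35)(-0.10) = 0.4050
  C_23 = −[(0.80)(0.00) − (-0.45)(-0.10)] = 0.0450
  C_31 = (-0.45)(-0.10) − (-0.35)(0.90) = 0.3600
  C_32 = −[(0.80)(-0.10) − (-0.35)(0.00)] = 0.0800
  C_33 = (0.80)(0.90) − (-0.45)(0.00) = 0.7200
det(I−A) = Σ_j (I−A)_1j·C_1j = (0.80)(0.4950) + (-0.45)(0.0100) + (-0.35)(0.0900) = 0.3600
adj(I−A) = Cᵀ =
  [ 0.4950   0.2475   0.3600]
  [ 0.0100   0.4050   0.0800]
  [ 0.0900   0.0450   0.7200]
(I − A)⁻¹ = adj(I−A) / det(I−A) ≈
  [   1.3750     0.6875     1.0000]
  [   0.0278     1.1250     0.2222]
  [   0.2500     0.1250     2.0000]
First solve x = (I − A)⁻¹ d = adj(I−A)·d / det(I−A); in particular x_1 = (0.4950·130 + 0.2475·600 + 0.3600·280) / 0.3600 = 313.65 / 0.3600 = 871.250.
Intermediate flow from 3 to 1: z_31 = a_31 · x_1 = 0.10 × 313.65 / 0.3600 = 31.365 / 0.3600 ≈ 87.1.

z_31 = 87.1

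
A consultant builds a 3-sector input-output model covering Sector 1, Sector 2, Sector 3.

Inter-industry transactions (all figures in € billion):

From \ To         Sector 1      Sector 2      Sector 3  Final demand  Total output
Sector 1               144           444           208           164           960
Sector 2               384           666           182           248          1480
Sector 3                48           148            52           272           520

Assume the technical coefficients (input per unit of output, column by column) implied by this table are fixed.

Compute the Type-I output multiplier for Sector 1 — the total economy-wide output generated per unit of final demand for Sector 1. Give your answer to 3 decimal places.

Technical coefficients a_ij = z_ij / X_j:
  a_11 = 144/960 = 0.15, a_21 = 384/960 = 0.40, a_31 = 48/960 = 0.05
  a_12 = 444/1480 = 0.30, a_22 = 666/1480 = 0.45, a_32 = 148/1480 = 0.10
  a_13 = 208/520 = 0.40, a_23 = 182/520 = 0.35, a_33 = 52/520 = 0.10
I − A =
  [   0.85    -0.30    -0.40]
  [  -0.40     0.55    -0.35]
  [  -0.05    -0.10     0.90]
Cofactors of I−A, C_ij = (−1)^(i+j)·(minor ij) (rows/columns in the sector order above):
  C_11 = (0.55)(0.90) − (-0.35)(-0.10) = 0.4600
  C_12 = −[(-0.40)(0.90) − (-0.35)(-0.05)] = 0.3775
  C_13 = (-0.40)(-0.10) − (0.55)(-0.05) = 0.0675
  C_21 = −[(-0.30)(0.90) − (-0.40)(-0.10)] = 0.3100
  C_22 = (0.85)(0.90) − (-0.40)(-0.05) = 0.7450
  C_23 = −[(0.85)(-0.10) − (-0.30)(-0.05)] = 0.1000
  C_31 = (-0.30)(-0.35) − (-0.40)(0.55) = 0.3250
  C_32 = −[(0.85)(-0.35) − (-0.40)(-0.40)] = 0.4575
  C_33 = (0.85)(0.55) − (-0.30)(-0.40) = 0.3475
det(I−A) = Σ_j (I−A)_1j·C_1j = (0.85)(0.4600) + (-0.30)(0.3775) + (-0.40)(0.0675) = 0.25075
adj(I−A) = Cᵀ =
  [ 0.4600   0.3100   0.3250]
  [ 0.3775   0.7450   0.4575]
  [ 0.0675   0.1000   0.3475]
(I − A)⁻¹ = adj(I−A) / det(I−A) ≈
  [   1.8345     1.2363     1.2961]
  [   1.5055     2.9711     1.8245]
  [   0.2692     0.3988     1.3858]
The output multiplier for sector j is the column-j sum of the Leontief inverse (I − A)⁻¹ = adj(I−A) / det(I−A).
Column 1 of adj(I−A): (0.4600, 0.3775, 0.0675); det(I−A) = 0.25075.
m_1 = (0.4600 + 0.3775 + 0.0675) / 0.25075 = 0.905 / 0.25075 ≈ 3.609.

m_1 = 3.609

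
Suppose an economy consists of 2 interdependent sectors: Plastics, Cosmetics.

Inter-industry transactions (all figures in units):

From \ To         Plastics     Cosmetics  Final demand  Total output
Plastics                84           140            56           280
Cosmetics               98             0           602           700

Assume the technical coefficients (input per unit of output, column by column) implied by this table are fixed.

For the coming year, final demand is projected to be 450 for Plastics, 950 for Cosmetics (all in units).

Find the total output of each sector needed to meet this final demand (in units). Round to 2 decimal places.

x_1 = 1015.87, x_2 = 1305.56

Technical coefficients a_ij = z_ij / X_j:
  a_11 = 84/280 = 0.30, a_21 = 98/280 = 0.35
  a_12 = 140/700 = 0.20, a_22 = 0/700 = 0.00
I − A =
  [   0.70    -0.20]
  [  -0.35     1.00]
det(I−A) = (0.70)(1.00) − (-0.20)(-0.35) = 0.6300
adj(I−A) = [[1.00, 0.20], [0.35, 0.70]]
(I − A)⁻¹ = adj(I−A) / det(I−A) ≈
  [   1.5873     0.3175]
  [   0.5556     1.1111]
x = (I − A)⁻¹ d = adj(I−A)·d / det(I−A), with det(I−A) = 0.6300:
  x_1 = (1.00·450 + 0.20·950) / 0.6300 = 640.00 / 0.6300 ≈ 1015.87
  x_2 = (0.35·450 + 0.70·950) / 0.6300 = 822.50 / 0.6300 ≈ 1305.56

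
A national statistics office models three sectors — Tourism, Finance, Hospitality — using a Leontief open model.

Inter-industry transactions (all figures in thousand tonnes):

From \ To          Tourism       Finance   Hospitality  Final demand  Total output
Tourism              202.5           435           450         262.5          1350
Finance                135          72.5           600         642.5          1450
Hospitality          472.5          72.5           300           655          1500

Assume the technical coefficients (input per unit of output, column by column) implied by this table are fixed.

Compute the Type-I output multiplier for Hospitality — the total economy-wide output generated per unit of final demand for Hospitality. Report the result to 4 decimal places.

Technical coefficients a_ij = z_ij / X_j:
  a_TT = 202.5/1350 = 0.15, a_FT = 135/1350 = 0.10, a_HT = 472.5/1350 = 0.35
  a_TF = 435/1450 = 0.30, a_FF = 72.5/1450 = 0.05, a_HF = 72.5/1450 = 0.05
  a_TH = 450/1500 = 0.30, a_FH = 600/1500 = 0.40, a_HH = 300/1500 = 0.20
I − A =
  [   0.85    -0.30    -0.30]
  [  -0.10     0.95    -0.40]
  [  -0.35    -0.05     0.80]
Cofactors of I−A, C_ij = (−1)^(i+j)·(minor ij) (rows/columns in the sector order above):
  C_11 = (0.95)(0.80) − (-0.40)(-0.05) = 0.7400
  C_12 = −[(-0.10)(0.80) − (-0.40)(-0.35)] = 0.2200
  C_13 = (-0.10)(-0.05) − (0.95)(-0.35) = 0.3375
  C_21 = −[(-0.30)(0.80) − (-0.30)(-0.05)] = 0.2550
  C_22 = (0.85)(0.80) − (-0.30)(-0.35) = 0.5750
  C_23 = −[(0.85)(-0.05) − (-0.30)(-0.35)] = 0.1475
  C_31 = (-0.30)(-0.40) − (-0.30)(0.95) = 0.4050
  C_32 = −[(0.85)(-0.40) − (-0.30)(-0.10)] = 0.3700
  C_33 = (0.85)(0.95) − (-0.30)(-0.10) = 0.7775
det(I−A) = Σ_j (I−A)_1j·C_1j = (0.85)(0.7400) + (-0.30)(0.2200) + (-0.30)(0.3375) = 0.46175
adj(I−A) = Cᵀ =
  [ 0.7400   0.2550   0.4050]
  [ 0.2200   0.5750   0.3700]
  [ 0.3375   0.1475   0.7775]
(I − A)⁻¹ = adj(I−A) / det(I−A) ≈
  [   1.60260     0.55225     0.87710]
  [   0.47645     1.24526     0.80130]
  [   0.73091     0.31944     1.68381]
The output multiplier for sector j is the column-j sum of the Leontief inverse (I − A)⁻¹ = adj(I−A) / det(I−A).
Column H of adj(I−A): (0.4050, 0.3700, 0.7775); det(I−A) = 0.46175.
m_H = (0.4050 + 0.3700 + 0.7775) / 0.46175 = 1.5525 / 0.46175 ≈ 3.3622.

m_H = 3.3622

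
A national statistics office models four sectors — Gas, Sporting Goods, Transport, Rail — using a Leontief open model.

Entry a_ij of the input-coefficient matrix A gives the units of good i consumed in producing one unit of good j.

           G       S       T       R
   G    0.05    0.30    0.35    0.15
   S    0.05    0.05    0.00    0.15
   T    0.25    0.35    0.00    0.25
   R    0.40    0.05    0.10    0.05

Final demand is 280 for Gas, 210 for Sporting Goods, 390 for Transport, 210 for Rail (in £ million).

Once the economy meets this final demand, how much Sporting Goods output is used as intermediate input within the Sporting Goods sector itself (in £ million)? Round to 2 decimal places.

I − A =
  [   0.95    -0.30    -0.35    -0.15]
  [  -0.05     0.95     0.00    -0.15]
  [  -0.25    -0.35     1.00    -0.25]
  [  -0.40    -0.05    -0.10     0.95]
Compute the cofactors C_ij = (−1)^(i+j)·(3×3 minor ij) of I−A; the adjugate is their transpose:
adj(I−A) = Cᵀ =
  [ 0.866000   0.411000   0.332000   0.289000]
  [ 0.110000   0.696875   0.052625   0.141250]
  [ 0.357000   0.409875   0.760625   0.321250]
  [ 0.408000   0.252875   0.222625   0.798250]
det(I−A) = Σ_j (I−A)_1j·C_1j = (0.95)(0.866000) + (-0.30)(0.110000) + (-0.35)(0.357000) + (-0.15)(0.408000) = 0.60355
(I − A)⁻¹ = adj(I−A) / det(I−A) ≈
  [   1.4348     0.6810     0.5501     0.4788]
  [   0.1823     1.1546     0.0872     0.2340]
  [   0.5915     0.6791     1.2603     0.5323]
  [   0.6760     0.4190     0.3689     1.3226]
First solve x = (I − A)⁻¹ d = adj(I−A)·d / det(I−A); in particular x_S = (0.110000·280 + 0.696875·210 + 0.052625·390 + 0.141250·210) / 0.60355 = 227.33 / 0.60355 ≈ 376.6548.
Intermediate flow from S to S: z_SS = a_SS · x_S = 0.05 × 227.33 / 0.60355 = 11.3665 / 0.60355 ≈ 18.83.

z_SS = 18.83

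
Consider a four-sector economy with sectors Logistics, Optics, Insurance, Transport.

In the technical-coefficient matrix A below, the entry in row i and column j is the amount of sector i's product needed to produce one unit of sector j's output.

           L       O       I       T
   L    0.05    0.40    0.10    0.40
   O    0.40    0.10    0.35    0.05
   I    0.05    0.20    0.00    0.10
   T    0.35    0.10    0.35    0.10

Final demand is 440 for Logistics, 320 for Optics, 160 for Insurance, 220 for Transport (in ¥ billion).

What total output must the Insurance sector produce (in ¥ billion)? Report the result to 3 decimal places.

x_I = 665.925

I − A =
  [   0.95    -0.40    -0.10    -0.40]
  [  -0.40     0.90    -0.35    -0.05]
  [  -0.05    -0.20     1.00    -0.10]
  [  -0.35    -0.10    -0.35     0.90]
Compute the cofactors C_ij = (−1)^(i+j)·(3×3 minor ij) of I−A; the adjugate is their transpose:
adj(I−A) = Cᵀ =
  [ 0.703500   0.433000   0.353500   0.376000]
  [ 0.392375   0.666750   0.360625   0.251500]
  [ 0.151250   0.186500   0.471750   0.130000]
  [ 0.376000   0.315000   0.361000   0.609000]
det(I−A) = Σ_j (I−A)_1j·C_1j = (0.95)(0.703500) + (-0.40)(0.392375) + (-0.10)(0.151250) + (-0.40)(0.376000) = 0.34585
(I − A)⁻¹ = adj(I−A) / det(I−A) ≈
  [   2.0341     1.2520     1.0221     1.0872]
  [   1.1345     1.9279     1.0427     0.7272]
  [   0.4373     0.5393     1.3640     0.3759]
  [   1.0872     0.9108     1.0438     1.7609]
x = (I − A)⁻¹ d = adj(I−A)·d / det(I−A), with det(I−A) = 0.34585:
  x_L = (0.703500·440 + 0.433000·320 + 0.353500·160 + 0.376000·220) / 0.34585 = 587.38 / 0.34585 ≈ 1698.366
  x_O = (0.392375·440 + 0.666750·320 + 0.360625·160 + 0.251500·220) / 0.34585 = 499.035 / 0.34585 ≈ 1442.923
  x_I = (0.151250·440 + 0.186500·320 + 0.471750·160 + 0.130000·220) / 0.34585 = 230.31 / 0.34585 ≈ 665.925
  x_T = (0.376000·440 + 0.315000·320 + 0.361000·160 + 0.609000·220) / 0.34585 = 457.98 / 0.34585 ≈ 1324.216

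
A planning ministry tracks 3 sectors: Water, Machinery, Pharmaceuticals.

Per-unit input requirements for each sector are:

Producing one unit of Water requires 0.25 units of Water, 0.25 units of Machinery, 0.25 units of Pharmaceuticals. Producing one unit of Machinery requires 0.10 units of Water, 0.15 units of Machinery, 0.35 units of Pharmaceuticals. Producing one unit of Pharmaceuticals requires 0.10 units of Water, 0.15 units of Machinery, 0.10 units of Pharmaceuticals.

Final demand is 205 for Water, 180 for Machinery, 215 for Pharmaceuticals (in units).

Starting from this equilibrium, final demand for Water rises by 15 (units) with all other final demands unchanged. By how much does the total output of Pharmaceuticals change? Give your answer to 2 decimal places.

Δx_P = 9.41

I − A =
  [   0.75    -0.10    -0.10]
  [  -0.25     0.85    -0.15]
  [  -0.25    -0.35     0.90]
Cofactors of I−A, C_ij = (−1)^(i+j)·(minor ij) (rows/columns in the sector order above):
  C_11 = (0.85)(0.90) − (-0.15)(-0.35) = 0.7125
  C_12 = −[(-0.25)(0.90) − (-0.15)(-0.25)] = 0.2625
  C_13 = (-0.25)(-0.35) − (0.85)(-0.25) = 0.3000
  C_21 = −[(-0.10)(0.90) − (-0.10)(-0.35)] = 0.1250
  C_22 = (0.75)(0.90) − (-0.10)(-0.25) = 0.6500
  C_23 = −[(0.75)(-0.35) − (-0.10)(-0.25)] = 0.2875
  C_31 = (-0.10)(-0.15) − (-0.10)(0.85) = 0.1000
  C_32 = −[(0.75)(-0.15) − (-0.10)(-0.25)] = 0.1375
  C_33 = (0.75)(0.85) − (-0.10)(-0.25) = 0.6125
det(I−A) = Σ_j (I−A)_1j·C_1j = (0.75)(0.7125) + (-0.10)(0.2625) + (-0.10)(0.3000) = 0.478125
adj(I−A) = Cᵀ =
  [ 0.7125   0.1250   0.1000]
  [ 0.2625   0.6500   0.1375]
  [ 0.3000   0.2875   0.6125]
(I − A)⁻¹ = adj(I−A) / det(I−A) ≈
  [   1.4902     0.2614     0.2092]
  [   0.5490     1.3595     0.2876]
  [   0.6275     0.6013     1.2810]
Δx = (I − A)⁻¹ Δd with Δd having +15 in the Water component and 0 elsewhere.
So Δx_P = L_PW · (+15), where L_PW = adj(I−A)_PW / det(I−A) = 0.3000 / 0.478125.
Δx_P = 0.3000 × (+15) / 0.478125 = 4.50 / 0.478125 ≈ 9.41.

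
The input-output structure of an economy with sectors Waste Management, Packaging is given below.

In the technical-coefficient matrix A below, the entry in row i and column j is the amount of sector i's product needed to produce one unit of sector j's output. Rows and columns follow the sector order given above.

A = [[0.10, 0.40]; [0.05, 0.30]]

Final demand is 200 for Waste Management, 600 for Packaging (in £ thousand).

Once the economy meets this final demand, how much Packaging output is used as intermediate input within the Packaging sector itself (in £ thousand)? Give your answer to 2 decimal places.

I − A =
  [   0.90    -0.40]
  [  -0.05     0.70]
det(I−A) = (0.90)(0.70) − (-0.40)(-0.05) = 0.6100
adj(I−A) = [[0.70, 0.40], [0.05, 0.90]]
(I − A)⁻¹ = adj(I−A) / det(I−A) ≈
  [   1.1475     0.6557]
  [   0.0820     1.4754]
First solve x = (I − A)⁻¹ d = adj(I−A)·d / det(I−A); in particular x_P = (0.05·200 + 0.90·600) / 0.6100 = 550.00 / 0.6100 ≈ 901.6393.
Intermediate flow from P to P: z_PP = a_PP · x_P = 0.30 × 550.00 / 0.6100 = 165.00 / 0.6100 ≈ 270.49.

z_PP = 270.49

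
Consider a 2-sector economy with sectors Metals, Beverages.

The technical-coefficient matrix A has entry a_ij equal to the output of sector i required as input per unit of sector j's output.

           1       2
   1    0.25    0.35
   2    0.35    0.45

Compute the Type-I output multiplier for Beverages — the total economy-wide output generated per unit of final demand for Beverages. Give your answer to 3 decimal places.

I − A =
  [   0.75    -0.35]
  [  -0.35     0.55]
det(I−A) = (0.75)(0.55) − (-0.35)(-0.35) = 0.2900
adj(I−A) = [[0.55, 0.35], [0.35, 0.75]]
(I − A)⁻¹ = adj(I−A) / det(I−A) ≈
  [   1.8966     1.2069]
  [   1.2069     2.5862]
The output multiplier for sector j is the column-j sum of the Leontief inverse (I − A)⁻¹ = adj(I−A) / det(I−A).
Column 2 of adj(I−A): (0.35, 0.75); det(I−A) = 0.2900.
m_2 = (0.35 + 0.75) / 0.2900 = 1.10 / 0.2900 ≈ 3.793.

m_2 = 3.793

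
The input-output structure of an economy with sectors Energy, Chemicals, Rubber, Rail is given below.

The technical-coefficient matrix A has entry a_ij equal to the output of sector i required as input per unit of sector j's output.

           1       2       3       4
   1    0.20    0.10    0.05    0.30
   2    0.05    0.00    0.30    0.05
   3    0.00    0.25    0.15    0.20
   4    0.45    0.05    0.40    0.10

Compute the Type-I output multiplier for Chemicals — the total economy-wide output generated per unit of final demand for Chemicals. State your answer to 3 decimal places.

I − A =
  [   0.80    -0.10    -0.05    -0.30]
  [  -0.05     1.00    -0.30    -0.05]
  [   0.00    -0.25     0.85    -0.20]
  [  -0.45    -0.05    -0.40     0.90]
Compute the cofactors C_ij = (−1)^(i+j)·(3×3 minor ij) of I−A; the adjugate is their transpose:
adj(I−A) = Cᵀ =
  [ 0.607375   0.123000   0.198375   0.253375]
  [ 0.080375   0.428750   0.200875   0.095250]
  [ 0.107375   0.163250   0.575500   0.172750]
  [ 0.355875   0.157875   0.366125   0.615125]
det(I−A) = Σ_j (I−A)_1j·C_1j = (0.80)(0.607375) + (-0.10)(0.080375) + (-0.05)(0.107375) + (-0.30)(0.355875) = 0.36573125
(I − A)⁻¹ = adj(I−A) / det(I−A) ≈
  [   1.6607     0.3363     0.5424     0.6928]
  [   0.2198     1.1723     0.5492     0.2604]
  [   0.2936     0.4464     1.5736     0.4723]
  [   0.9731     0.4317     1.0011     1.6819]
The output multiplier for sector j is the column-j sum of the Leontief inverse (I − A)⁻¹ = adj(I−A) / det(I−A).
Column 2 of adj(I−A): (0.123000, 0.428750, 0.163250, 0.157875); det(I−A) = 0.36573125.
m_2 = (0.123000 + 0.428750 + 0.163250 + 0.157875) / 0.36573125 = 0.872875 / 0.36573125 ≈ 2.387.

m_2 = 2.387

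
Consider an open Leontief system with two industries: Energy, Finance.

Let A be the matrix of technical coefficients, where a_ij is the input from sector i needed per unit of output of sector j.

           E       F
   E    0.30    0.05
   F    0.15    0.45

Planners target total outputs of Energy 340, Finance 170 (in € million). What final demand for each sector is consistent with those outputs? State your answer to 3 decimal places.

I − A =
  [   0.70    -0.05]
  [  -0.15     0.55]
d = (I − A) x:
  d_E = (+0.70)·340 + (-0.05)·170 = 229.500
  d_F = (-0.15)·340 + (+0.55)·170 = 42.500

d_E = 229.500, d_F = 42.500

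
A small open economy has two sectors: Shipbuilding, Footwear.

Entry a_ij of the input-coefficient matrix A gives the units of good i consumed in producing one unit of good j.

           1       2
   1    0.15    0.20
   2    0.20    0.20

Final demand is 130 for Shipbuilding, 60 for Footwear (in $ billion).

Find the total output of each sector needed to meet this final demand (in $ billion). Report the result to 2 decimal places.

x_1 = 181.25, x_2 = 120.31

I − A =
  [   0.85    -0.20]
  [  -0.20     0.80]
det(I−A) = (0.85)(0.80) − (-0.20)(-0.20) = 0.6400
adj(I−A) = [[0.80, 0.20], [0.20, 0.85]]
(I − A)⁻¹ = adj(I−A) / det(I−A) ≈
  [   1.2500     0.3125]
  [   0.3125     1.3281]
x = (I − A)⁻¹ d = adj(I−A)·d / det(I−A), with det(I−A) = 0.6400:
  x_1 = (0.80·130 + 0.20·60) / 0.6400 = 116.00 / 0.6400 = 181.25
  x_2 = (0.20·130 + 0.85·60) / 0.6400 = 77.00 / 0.6400 ≈ 120.31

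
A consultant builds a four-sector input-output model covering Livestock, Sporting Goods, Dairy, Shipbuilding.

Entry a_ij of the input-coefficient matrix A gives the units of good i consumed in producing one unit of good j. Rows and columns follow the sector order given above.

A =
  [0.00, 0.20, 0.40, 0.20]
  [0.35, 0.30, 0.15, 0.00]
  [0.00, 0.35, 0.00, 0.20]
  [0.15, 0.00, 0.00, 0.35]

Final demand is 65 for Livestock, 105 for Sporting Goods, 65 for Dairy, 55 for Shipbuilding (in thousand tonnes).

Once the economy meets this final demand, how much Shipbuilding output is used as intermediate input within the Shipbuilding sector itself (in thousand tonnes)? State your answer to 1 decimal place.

z_44 = 48.7

I − A =
  [   1.00    -0.20    -0.40    -0.20]
  [  -0.35     0.70    -0.15     0.00]
  [   0.00    -0.35     1.00    -0.20]
  [  -0.15     0.00     0.00     0.65]
Compute the cofactors C_ij = (−1)^(i+j)·(3×3 minor ij) of I−A; the adjugate is their transpose:
adj(I−A) = Cᵀ =
  [ 0.420875   0.221000   0.201500   0.191500]
  [ 0.232000   0.608000   0.184000   0.128000]
  [ 0.100625   0.223000   0.388500   0.150500]
  [ 0.097125   0.051000   0.046500   0.528500]
det(I−A) = Σ_j (I−A)_1j·C_1j = (1.00)(0.420875) + (-0.20)(0.232000) + (-0.40)(0.100625) + (-0.20)(0.097125) = 0.3148
(I − A)⁻¹ = adj(I−A) / det(I−A) ≈
  [   1.3370     0.7020     0.6401     0.6083]
  [   0.7370     1.9314     0.5845     0.4066]
  [   0.3196     0.7084     1.2341     0.4781]
  [   0.3085     0.1620     0.1477     1.6788]
First solve x = (I − A)⁻¹ d = adj(I−A)·d / det(I−A); in particular x_4 = (0.097125·65 + 0.051000·105 + 0.046500·65 + 0.528500·55) / 0.3148 = 43.758125 / 0.3148 ≈ 139.003.
Intermediate flow from 4 to 4: z_44 = a_44 · x_4 = 0.35 × 43.758125 / 0.3148 = 15.31534375 / 0.3148 ≈ 48.7.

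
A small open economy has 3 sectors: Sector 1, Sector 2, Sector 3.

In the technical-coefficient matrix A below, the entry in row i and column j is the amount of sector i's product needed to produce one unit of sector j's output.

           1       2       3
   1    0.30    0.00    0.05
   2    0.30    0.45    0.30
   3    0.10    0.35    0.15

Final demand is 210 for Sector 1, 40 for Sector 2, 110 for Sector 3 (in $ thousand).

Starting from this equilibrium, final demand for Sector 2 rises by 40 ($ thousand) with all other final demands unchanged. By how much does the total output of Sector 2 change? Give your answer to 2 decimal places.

I − A =
  [   0.70     0.00    -0.05]
  [  -0.30     0.55    -0.30]
  [  -0.10    -0.35     0.85]
Cofactors of I−A, C_ij = (−1)^(i+j)·(minor ij) (rows/columns in the sector order above):
  C_11 = (0.55)(0.85) − (-0.30)(-0.35) = 0.3625
  C_12 = −[(-0.30)(0.85) − (-0.30)(-0.10)] = 0.2850
  C_13 = (-0.30)(-0.35) − (0.55)(-0.10) = 0.1600
  C_21 = −[(0.00)(0.85) − (-0.05)(-0.35)] = 0.0175
  C_22 = (0.70)(0.85) − (-0.05)(-0.10) = 0.5900
  C_23 = −[(0.70)(-0.35) − (0.00)(-0.10)] = 0.2450
  C_31 = (0.00)(-0.30) − (-0.05)(0.55) = 0.0275
  C_32 = −[(0.70)(-0.30) − (-0.05)(-0.30)] = 0.2250
  C_33 = (0.70)(0.55) − (0.00)(-0.30) = 0.3850
det(I−A) = Σ_j (I−A)_1j·C_1j = (0.70)(0.3625) + (0.00)(0.2850) + (-0.05)(0.1600) = 0.24575
adj(I−A) = Cᵀ =
  [ 0.3625   0.0175   0.0275]
  [ 0.2850   0.5900   0.2250]
  [ 0.1600   0.2450   0.3850]
(I − A)⁻¹ = adj(I−A) / det(I−A) ≈
  [   1.4751     0.0712     0.1119]
  [   1.1597     2.4008     0.9156]
  [   0.6511     0.9969     1.5666]
Δx = (I − A)⁻¹ Δd with Δd having +40 in the Sector 2 component and 0 elsewhere.
So Δx_2 = L_22 · (+40), where L_22 = adj(I−A)_22 / det(I−A) = 0.5900 / 0.24575.
Δx_2 = 0.5900 × (+40) / 0.24575 = 23.60 / 0.24575 ≈ 96.03.

Δx_2 = 96.03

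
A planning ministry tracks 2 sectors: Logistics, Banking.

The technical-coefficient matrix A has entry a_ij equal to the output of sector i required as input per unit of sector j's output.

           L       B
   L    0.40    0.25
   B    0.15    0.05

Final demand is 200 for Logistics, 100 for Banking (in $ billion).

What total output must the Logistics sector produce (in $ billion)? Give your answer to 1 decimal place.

I − A =
  [   0.60    -0.25]
  [  -0.15     0.95]
det(I−A) = (0.60)(0.95) − (-0.25)(-0.15) = 0.5325
adj(I−A) = [[0.95, 0.25], [0.15, 0.60]]
(I − A)⁻¹ = adj(I−A) / det(I−A) ≈
  [   1.7840     0.4695]
  [   0.2817     1.1268]
x = (I − A)⁻¹ d = adj(I−A)·d / det(I−A), with det(I−A) = 0.5325:
  x_L = (0.95·200 + 0.25·100) / 0.5325 = 215.00 / 0.5325 ≈ 403.8
  x_B = (0.15·200 + 0.60·100) / 0.5325 = 90.00 / 0.5325 ≈ 169.0

x_L = 403.8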